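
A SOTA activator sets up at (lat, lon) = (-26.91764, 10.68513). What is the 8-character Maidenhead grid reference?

Add 180° to longitude and 90° to latitude: 190.68513, 63.08236.
Field (20°×10°, letters A–R): lon ⌊190.68513/20⌋ = 9 → J; lat ⌊63.08236/10⌋ = 6 → G.
Square (2°×1°, digits 0–9): lon ⌊10.68513/2⌋ = 5; lat ⌊3.08236/1⌋ = 3.
Subsquare (5′×2.5′, letters a–x): lon ⌊0.68513/0.0833333⌋ = 8 → i; lat ⌊0.08236/0.0416667⌋ = 1 → b.
Extended square (30″×15″, digits 0–9): lon ⌊0.01846/0.00833333⌋ = 2; lat ⌊0.04069/0.00416667⌋ = 9.

JG53ib29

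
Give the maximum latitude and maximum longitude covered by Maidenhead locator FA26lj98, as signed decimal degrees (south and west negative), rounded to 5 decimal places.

-83.58750, -75.00000

Field F=5, A=0: +5·20° lon, +0·10° lat → SW at lon -80°, lat -90°.
Square 2, 6: +2·2° lon, +6·1° lat → SW at lon -76°, lat -84°.
Subsquare l=11, j=9: +11·0.0833333° lon, +9·0.0416667° lat → SW at lon -75.0833°, lat -83.625°.
Extended square 9, 8: +9·0.00833333° lon, +8·0.00416667° lat → SW at lon -75.0083°, lat -83.5917°.
Cell spans 0.00833333° lon × 0.00416667° lat. NE corner is SW corner plus one full cell.
latitude -83.58750, longitude -75.00000.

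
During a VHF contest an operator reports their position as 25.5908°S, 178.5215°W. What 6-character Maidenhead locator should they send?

AG04rj

Add 180° to longitude and 90° to latitude: 1.4785, 64.4092.
Field: 1.4785/20 → 0 → A, 64.4092/10 → 6 → G; chars AG.
Square: 1.4785/2 → 0, 4.4092/1 → 4; chars 04.
Subsquare: 1.4785/0.0833333 → 17 → r, 0.4092/0.0416667 → 9 → j; chars rj.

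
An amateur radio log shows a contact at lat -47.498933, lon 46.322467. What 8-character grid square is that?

LE32dm80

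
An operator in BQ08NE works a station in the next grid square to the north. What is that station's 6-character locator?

Latitude subsquare e = 4; +1 → 5 = f.
The longitude characters are unchanged.

BQ08nf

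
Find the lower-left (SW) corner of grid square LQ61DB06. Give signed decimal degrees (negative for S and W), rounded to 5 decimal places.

71.06667, 52.25000

Field L=11, Q=16: +11·20° lon, +16·10° lat → SW at lon 40°, lat 70°.
Square 6, 1: +6·2° lon, +1·1° lat → SW at lon 52°, lat 71°.
Subsquare d=3, b=1: +3·0.0833333° lon, +1·0.0416667° lat → SW at lon 52.25°, lat 71.0417°.
Extended square 0, 6: +0·0.00833333° lon, +6·0.00416667° lat → SW at lon 52.25°, lat 71.0667°.
latitude 71.06667, longitude 52.25000.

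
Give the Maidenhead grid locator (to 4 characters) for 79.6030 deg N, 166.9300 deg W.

AQ69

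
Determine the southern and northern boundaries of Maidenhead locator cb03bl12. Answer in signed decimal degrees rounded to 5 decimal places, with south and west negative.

-76.53333, -76.52917

Field C=2, B=1: +2·20° lon, +1·10° lat → SW at lon -140°, lat -80°.
Square 0, 3: +0·2° lon, +3·1° lat → SW at lon -140°, lat -77°.
Subsquare b=1, l=11: +1·0.0833333° lon, +11·0.0416667° lat → SW at lon -139.917°, lat -76.5417°.
Extended square 1, 2: +1·0.00833333° lon, +2·0.00416667° lat → SW at lon -139.908°, lat -76.5333°.
Cell spans 0.00833333° lon × 0.00416667° lat.
south -76.53333, north -76.52917.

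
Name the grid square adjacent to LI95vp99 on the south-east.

LI95wp08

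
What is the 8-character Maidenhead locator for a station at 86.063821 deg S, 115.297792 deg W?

DA23iw44

Add 180° to longitude and 90° to latitude: 64.70221, 3.93618.
Field: 64.70221/20 → 3 → D, 3.93618/10 → 0 → A; chars DA.
Square: 4.70221/2 → 2, 3.93618/1 → 3; chars 23.
Subsquare: 0.70221/0.0833333 → 8 → i, 0.93618/0.0416667 → 22 → w; chars iw.
Extended square: 0.03554/0.00833333 → 4, 0.01951/0.00416667 → 4; chars 44.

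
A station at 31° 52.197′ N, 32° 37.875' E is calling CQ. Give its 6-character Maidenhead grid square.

Shift to the Maidenhead origin (180°W, 90°S): lon 212.6312, lat 121.8700.
Field: 212.6312/20 → 10 → K, 121.8700/10 → 12 → M; chars KM.
Square: 12.6312/2 → 6, 1.8700/1 → 1; chars 61.
Subsquare: 0.6312/0.0833333 → 7 → h, 0.8700/0.0416667 → 20 → u; chars hu.

KM61hu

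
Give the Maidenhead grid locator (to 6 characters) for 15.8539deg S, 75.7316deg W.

FH24dd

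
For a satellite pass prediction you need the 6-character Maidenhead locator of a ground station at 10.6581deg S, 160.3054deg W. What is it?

Shift to the Maidenhead origin (180°W, 90°S): lon 19.6946, lat 79.3419.
Field: 19.6946/20 → 0 → A, 79.3419/10 → 7 → H; chars AH.
Square: 19.6946/2 → 9, 9.3419/1 → 9; chars 99.
Subsquare: 1.6946/0.0833333 → 20 → u, 0.3419/0.0416667 → 8 → i; chars ui.

AH99ui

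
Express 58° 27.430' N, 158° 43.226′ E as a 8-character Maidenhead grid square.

Shift to the Maidenhead origin (180°W, 90°S): lon 338.72043, lat 148.45717.
Field: 338.72043/20 → 16 → Q, 148.45717/10 → 14 → O; chars QO.
Square: 18.72043/2 → 9, 8.45717/1 → 8; chars 98.
Subsquare: 0.72043/0.0833333 → 8 → i, 0.45717/0.0416667 → 10 → k; chars ik.
Extended square: 0.05377/0.00833333 → 6, 0.04050/0.00416667 → 9; chars 69.

QO98ik69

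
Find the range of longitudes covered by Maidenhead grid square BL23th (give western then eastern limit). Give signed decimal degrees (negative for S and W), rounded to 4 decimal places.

-154.4167, -154.3333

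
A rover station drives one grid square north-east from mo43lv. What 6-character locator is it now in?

Longitude subsquare l = 11; +1 → 12 = m.
Latitude subsquare v = 21; +1 → 22 = w.

MO43mw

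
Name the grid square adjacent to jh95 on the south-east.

KH04

Longitude square 9; +1 → 10, wraps to 0, carry into field.
Longitude field J = 9; +1 → 10 = K.
Latitude square 5; −1 → 4.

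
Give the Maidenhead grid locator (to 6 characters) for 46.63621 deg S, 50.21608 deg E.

LE53ci

Shift to the Maidenhead origin (180°W, 90°S): lon 230.2161, lat 43.3638.
Field (20°×10°, letters A–R): 230.2161/20 → 11 → L, 43.3638/10 → 4 → E; chars LE.
Square (2°×1°, digits 0–9): 10.2161/2 → 5, 3.3638/1 → 3; chars 53.
Subsquare (5′×2.5′, letters a–x): 0.2161/0.0833333 → 2 → c, 0.3638/0.0416667 → 8 → i; chars ci.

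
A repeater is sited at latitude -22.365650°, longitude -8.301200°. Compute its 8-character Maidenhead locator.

IG57up32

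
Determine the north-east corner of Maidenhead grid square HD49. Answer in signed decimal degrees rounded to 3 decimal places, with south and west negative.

-50.000, -30.000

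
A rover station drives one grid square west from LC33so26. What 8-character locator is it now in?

LC33so16

Longitude extended square 2; −1 → 1.
The latitude characters are unchanged.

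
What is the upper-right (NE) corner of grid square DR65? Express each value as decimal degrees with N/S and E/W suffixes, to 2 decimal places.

86.00° N, 106.00° W

Field D=3, R=17: +3·20° lon, +17·10° lat → SW at lon -120°, lat 80°.
Square 6, 5: +6·2° lon, +5·1° lat → SW at lon -108°, lat 85°.
Cell spans 2° lon × 1° lat. NE corner is SW corner plus one full cell.
latitude 86.00° N, longitude 106.00° W.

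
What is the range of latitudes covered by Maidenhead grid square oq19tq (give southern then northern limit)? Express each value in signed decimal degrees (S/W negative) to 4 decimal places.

79.6667, 79.7083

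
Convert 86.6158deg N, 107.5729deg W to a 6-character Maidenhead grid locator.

DR66fo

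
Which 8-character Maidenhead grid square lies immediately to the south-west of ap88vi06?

Longitude extended square 0; −1 → -1, wraps to 9, carry into subsquare.
Longitude subsquare v = 21; −1 → 20 = u.
Latitude extended square 6; −1 → 5.

AP88ui95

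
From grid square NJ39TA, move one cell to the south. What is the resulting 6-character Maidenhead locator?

Latitude subsquare a = 0; −1 → -1, wraps to 23 = x, carry into square.
Latitude square 9; −1 → 8.
The longitude characters are unchanged.

NJ38tx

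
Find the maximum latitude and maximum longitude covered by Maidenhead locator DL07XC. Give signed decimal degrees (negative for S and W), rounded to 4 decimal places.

Field D=3, L=11: +3·20° lon, +11·10° lat → SW at lon -120°, lat 20°.
Square 0, 7: +0·2° lon, +7·1° lat → SW at lon -120°, lat 27°.
Subsquare x=23, c=2: +23·0.0833333° lon, +2·0.0416667° lat → SW at lon -118.083°, lat 27.0833°.
Cell spans 0.0833333° lon × 0.0416667° lat. NE corner is SW corner plus one full cell.
latitude 27.1250, longitude -118.0000.

27.1250, -118.0000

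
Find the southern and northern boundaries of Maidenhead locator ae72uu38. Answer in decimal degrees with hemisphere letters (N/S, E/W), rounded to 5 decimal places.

47.13333° S, 47.12917° S

Field A=0, E=4: +0·20° lon, +4·10° lat → SW at lon -180°, lat -50°.
Square 7, 2: +7·2° lon, +2·1° lat → SW at lon -166°, lat -48°.
Subsquare u=20, u=20: +20·0.0833333° lon, +20·0.0416667° lat → SW at lon -164.333°, lat -47.1667°.
Extended square 3, 8: +3·0.00833333° lon, +8·0.00416667° lat → SW at lon -164.308°, lat -47.1333°.
Cell spans 0.00833333° lon × 0.00416667° lat.
south 47.13333° S, north 47.12917° S.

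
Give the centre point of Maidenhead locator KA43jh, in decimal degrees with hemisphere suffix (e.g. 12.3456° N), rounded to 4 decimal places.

86.6875° S, 28.7917° E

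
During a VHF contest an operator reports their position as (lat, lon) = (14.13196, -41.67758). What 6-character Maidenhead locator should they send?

GK94dd

Add 180° to longitude and 90° to latitude: 138.3224, 104.1320.
Field (20°×10°, letters A–R): lon ⌊138.3224/20⌋ = 6 → G; lat ⌊104.1320/10⌋ = 10 → K.
Square (2°×1°, digits 0–9): lon ⌊18.3224/2⌋ = 9; lat ⌊4.1320/1⌋ = 4.
Subsquare (5′×2.5′, letters a–x): lon ⌊0.3224/0.0833333⌋ = 3 → d; lat ⌊0.1320/0.0416667⌋ = 3 → d.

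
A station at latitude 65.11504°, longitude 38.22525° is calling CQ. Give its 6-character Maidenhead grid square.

Offset from 180°W / 90°S: lon 218.2253°, lat 155.1150°.
Field: lon ⌊218.2253/20⌋ = 10 → K; lat ⌊155.1150/10⌋ = 15 → P.
Square: lon ⌊18.2253/2⌋ = 9; lat ⌊5.1150/1⌋ = 5.
Subsquare: lon ⌊0.2253/0.0833333⌋ = 2 → c; lat ⌊0.1150/0.0416667⌋ = 2 → c.

KP95cc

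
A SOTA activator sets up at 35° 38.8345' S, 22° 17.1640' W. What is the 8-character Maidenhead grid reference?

Shift to the Maidenhead origin (180°W, 90°S): lon 157.71393, lat 54.35276.
Field (20°×10°, letters A–R): lon ⌊157.71393/20⌋ = 7 → H; lat ⌊54.35276/10⌋ = 5 → F.
Square (2°×1°, digits 0–9): lon ⌊17.71393/2⌋ = 8; lat ⌊4.35276/1⌋ = 4.
Subsquare (5′×2.5′, letters a–x): lon ⌊1.71393/0.0833333⌋ = 20 → u; lat ⌊0.35276/0.0416667⌋ = 8 → i.
Extended square (30″×15″, digits 0–9): lon ⌊0.04727/0.00833333⌋ = 5; lat ⌊0.01943/0.00416667⌋ = 4.

HF84ui54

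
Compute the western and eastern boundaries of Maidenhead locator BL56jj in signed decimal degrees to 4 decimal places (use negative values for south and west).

-149.2500, -149.1667

Field B=1, L=11: +1·20° lon, +11·10° lat → SW at lon -160°, lat 20°.
Square 5, 6: +5·2° lon, +6·1° lat → SW at lon -150°, lat 26°.
Subsquare j=9, j=9: +9·0.0833333° lon, +9·0.0416667° lat → SW at lon -149.25°, lat 26.375°.
Cell spans 0.0833333° lon × 0.0416667° lat.
west -149.2500, east -149.1667.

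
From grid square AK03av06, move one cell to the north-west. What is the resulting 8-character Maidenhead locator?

RK93xv97

Longitude extended square 0; −1 → -1, wraps to 9, carry into subsquare.
Longitude subsquare a = 0; −1 → -1, wraps to 23 = x, carry into square.
Longitude square 0; −1 → -1, wraps to 9, carry into field.
Longitude field A = 0; −1 → -1, wraps to 17 = R, wrapping around the antimeridian.
Latitude extended square 6; +1 → 7.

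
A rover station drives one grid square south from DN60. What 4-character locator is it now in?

DM69

Latitude square 0; −1 → -1, wraps to 9, carry into field.
Latitude field N = 13; −1 → 12 = M.
The longitude characters are unchanged.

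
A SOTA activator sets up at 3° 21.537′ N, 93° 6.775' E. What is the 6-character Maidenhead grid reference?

NJ63ni

Offset from 180°W / 90°S: lon 273.1129°, lat 93.3589°.
Field: lon ⌊273.1129/20⌋ = 13 → N; lat ⌊93.3589/10⌋ = 9 → J.
Square: lon ⌊13.1129/2⌋ = 6; lat ⌊3.3589/1⌋ = 3.
Subsquare: lon ⌊1.1129/0.0833333⌋ = 13 → n; lat ⌊0.3589/0.0416667⌋ = 8 → i.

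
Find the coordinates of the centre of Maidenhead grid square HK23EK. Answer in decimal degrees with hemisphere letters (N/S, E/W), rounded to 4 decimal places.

Field H=7, K=10: +7·20° lon, +10·10° lat → SW at lon -40°, lat 10°.
Square 2, 3: +2·2° lon, +3·1° lat → SW at lon -36°, lat 13°.
Subsquare e=4, k=10: +4·0.0833333° lon, +10·0.0416667° lat → SW at lon -35.6667°, lat 13.4167°.
Cell spans 0.0833333° lon × 0.0416667° lat. Centre is SW corner plus half of each.
latitude 13.4375° N, longitude 35.6250° W.

13.4375° N, 35.6250° W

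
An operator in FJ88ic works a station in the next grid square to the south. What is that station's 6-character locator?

Latitude subsquare c = 2; −1 → 1 = b.
The longitude characters are unchanged.

FJ88ib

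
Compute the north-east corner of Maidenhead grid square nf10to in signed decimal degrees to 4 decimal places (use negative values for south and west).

Field N=13, F=5: +13·20° lon, +5·10° lat → SW at lon 80°, lat -40°.
Square 1, 0: +1·2° lon, +0·1° lat → SW at lon 82°, lat -40°.
Subsquare t=19, o=14: +19·0.0833333° lon, +14·0.0416667° lat → SW at lon 83.5833°, lat -39.4167°.
Cell spans 0.0833333° lon × 0.0416667° lat. NE corner is SW corner plus one full cell.
latitude -39.3750, longitude 83.6667.

-39.3750, 83.6667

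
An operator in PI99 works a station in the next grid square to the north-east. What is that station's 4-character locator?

QJ00

Longitude square 9; +1 → 10, wraps to 0, carry into field.
Longitude field P = 15; +1 → 16 = Q.
Latitude square 9; +1 → 10, wraps to 0, carry into field.
Latitude field I = 8; +1 → 9 = J.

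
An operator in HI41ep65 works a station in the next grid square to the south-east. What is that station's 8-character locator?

HI41ep74

Longitude extended square 6; +1 → 7.
Latitude extended square 5; −1 → 4.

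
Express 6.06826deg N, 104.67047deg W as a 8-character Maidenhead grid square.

DJ76pb96

Shift to the Maidenhead origin (180°W, 90°S): lon 75.32953, lat 96.06826.
Field: lon ⌊75.32953/20⌋ = 3 → D; lat ⌊96.06826/10⌋ = 9 → J.
Square: lon ⌊15.32953/2⌋ = 7; lat ⌊6.06826/1⌋ = 6.
Subsquare: lon ⌊1.32953/0.0833333⌋ = 15 → p; lat ⌊0.06826/0.0416667⌋ = 1 → b.
Extended square: lon ⌊0.07953/0.00833333⌋ = 9; lat ⌊0.02659/0.00416667⌋ = 6.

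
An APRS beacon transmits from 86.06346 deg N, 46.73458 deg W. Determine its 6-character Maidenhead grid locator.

GR66pb

Add 180° to longitude and 90° to latitude: 133.2654, 176.0635.
Field: 133.2654/20 → 6 → G, 176.0635/10 → 17 → R; chars GR.
Square: 13.2654/2 → 6, 6.0635/1 → 6; chars 66.
Subsquare: 1.2654/0.0833333 → 15 → p, 0.0635/0.0416667 → 1 → b; chars pb.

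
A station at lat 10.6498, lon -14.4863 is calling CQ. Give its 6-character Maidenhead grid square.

Shift to the Maidenhead origin (180°W, 90°S): lon 165.5137, lat 100.6498.
Field: lon ⌊165.5137/20⌋ = 8 → I; lat ⌊100.6498/10⌋ = 10 → K.
Square: lon ⌊5.5137/2⌋ = 2; lat ⌊0.6498/1⌋ = 0.
Subsquare: lon ⌊1.5137/0.0833333⌋ = 18 → s; lat ⌊0.6498/0.0416667⌋ = 15 → p.

IK20sp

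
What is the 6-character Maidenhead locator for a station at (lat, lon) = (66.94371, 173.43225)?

RP66rw

Offset from 180°W / 90°S: lon 353.4323°, lat 156.9437°.
Field: lon ⌊353.4323/20⌋ = 17 → R; lat ⌊156.9437/10⌋ = 15 → P.
Square: lon ⌊13.4323/2⌋ = 6; lat ⌊6.9437/1⌋ = 6.
Subsquare: lon ⌊1.4323/0.0833333⌋ = 17 → r; lat ⌊0.9437/0.0416667⌋ = 22 → w.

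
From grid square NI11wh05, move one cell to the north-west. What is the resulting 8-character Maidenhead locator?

NI11vh96

Longitude extended square 0; −1 → -1, wraps to 9, carry into subsquare.
Longitude subsquare w = 22; −1 → 21 = v.
Latitude extended square 5; +1 → 6.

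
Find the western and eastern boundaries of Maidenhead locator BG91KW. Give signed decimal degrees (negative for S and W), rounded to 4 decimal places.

Field B=1, G=6: +1·20° lon, +6·10° lat → SW at lon -160°, lat -30°.
Square 9, 1: +9·2° lon, +1·1° lat → SW at lon -142°, lat -29°.
Subsquare k=10, w=22: +10·0.0833333° lon, +22·0.0416667° lat → SW at lon -141.167°, lat -28.0833°.
Cell spans 0.0833333° lon × 0.0416667° lat.
west -141.1667, east -141.0833.

-141.1667, -141.0833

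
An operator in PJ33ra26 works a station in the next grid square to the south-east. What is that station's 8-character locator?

Longitude extended square 2; +1 → 3.
Latitude extended square 6; −1 → 5.

PJ33ra35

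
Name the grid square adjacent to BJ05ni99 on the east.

BJ05oi09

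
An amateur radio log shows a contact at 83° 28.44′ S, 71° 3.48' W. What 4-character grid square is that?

Offset from 180°W / 90°S: lon 108.94°, lat 6.53°.
Field: 108.94/20 → 5 → F, 6.53/10 → 0 → A; chars FA.
Square: 8.94/2 → 4, 6.53/1 → 6; chars 46.

FA46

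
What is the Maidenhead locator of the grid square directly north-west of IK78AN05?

Longitude extended square 0; −1 → -1, wraps to 9, carry into subsquare.
Longitude subsquare a = 0; −1 → -1, wraps to 23 = x, carry into square.
Longitude square 7; −1 → 6.
Latitude extended square 5; +1 → 6.

IK68xn96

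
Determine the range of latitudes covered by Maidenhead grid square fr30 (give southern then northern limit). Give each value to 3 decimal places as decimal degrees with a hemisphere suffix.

Field F=5, R=17: +5·20° lon, +17·10° lat → SW at lon -80°, lat 80°.
Square 3, 0: +3·2° lon, +0·1° lat → SW at lon -74°, lat 80°.
Cell spans 2° lon × 1° lat.
south 80.000° N, north 81.000° N.

80.000° N, 81.000° N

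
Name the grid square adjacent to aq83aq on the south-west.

AQ73xp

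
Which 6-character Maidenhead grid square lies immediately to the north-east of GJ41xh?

GJ51ai

Longitude subsquare x = 23; +1 → 24, wraps to 0 = a, carry into square.
Longitude square 4; +1 → 5.
Latitude subsquare h = 7; +1 → 8 = i.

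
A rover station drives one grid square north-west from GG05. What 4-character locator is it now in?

Longitude square 0; −1 → -1, wraps to 9, carry into field.
Longitude field G = 6; −1 → 5 = F.
Latitude square 5; +1 → 6.

FG96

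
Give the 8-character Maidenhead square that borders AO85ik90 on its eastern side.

AO85jk00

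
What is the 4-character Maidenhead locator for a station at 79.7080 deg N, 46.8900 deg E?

LQ39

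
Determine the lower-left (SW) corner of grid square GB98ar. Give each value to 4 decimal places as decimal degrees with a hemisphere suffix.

71.2917° S, 42.0000° W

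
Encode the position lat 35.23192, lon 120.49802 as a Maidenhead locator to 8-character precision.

PM05ff95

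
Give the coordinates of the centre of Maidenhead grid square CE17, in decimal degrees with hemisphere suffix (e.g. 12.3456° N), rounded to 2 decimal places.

42.50° S, 137.00° W

Field C=2, E=4: +2·20° lon, +4·10° lat → SW at lon -140°, lat -50°.
Square 1, 7: +1·2° lon, +7·1° lat → SW at lon -138°, lat -43°.
Cell spans 2° lon × 1° lat. Centre is SW corner plus half of each.
latitude 42.50° S, longitude 137.00° W.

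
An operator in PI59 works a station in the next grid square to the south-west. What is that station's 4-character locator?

Longitude square 5; −1 → 4.
Latitude square 9; −1 → 8.

PI48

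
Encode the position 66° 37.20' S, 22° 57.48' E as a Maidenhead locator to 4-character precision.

KC13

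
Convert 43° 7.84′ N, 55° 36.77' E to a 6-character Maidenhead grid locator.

LN73td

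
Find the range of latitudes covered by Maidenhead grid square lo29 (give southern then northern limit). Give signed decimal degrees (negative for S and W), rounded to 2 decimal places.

59.00, 60.00

Field L=11, O=14: +11·20° lon, +14·10° lat → SW at lon 40°, lat 50°.
Square 2, 9: +2·2° lon, +9·1° lat → SW at lon 44°, lat 59°.
Cell spans 2° lon × 1° lat.
south 59.00, north 60.00.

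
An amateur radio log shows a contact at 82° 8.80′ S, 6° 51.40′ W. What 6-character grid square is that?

IA67nu

Offset from 180°W / 90°S: lon 173.1433°, lat 7.8533°.
Field: 173.1433/20 → 8 → I, 7.8533/10 → 0 → A; chars IA.
Square: 13.1433/2 → 6, 7.8533/1 → 7; chars 67.
Subsquare: 1.1433/0.0833333 → 13 → n, 0.8533/0.0416667 → 20 → u; chars nu.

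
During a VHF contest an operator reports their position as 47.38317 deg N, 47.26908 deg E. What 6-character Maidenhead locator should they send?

LN37pj

Add 180° to longitude and 90° to latitude: 227.2691, 137.3832.
Field (20°×10°, letters A–R): lon ⌊227.2691/20⌋ = 11 → L; lat ⌊137.3832/10⌋ = 13 → N.
Square (2°×1°, digits 0–9): lon ⌊7.2691/2⌋ = 3; lat ⌊7.3832/1⌋ = 7.
Subsquare (5′×2.5′, letters a–x): lon ⌊1.2691/0.0833333⌋ = 15 → p; lat ⌊0.3832/0.0416667⌋ = 9 → j.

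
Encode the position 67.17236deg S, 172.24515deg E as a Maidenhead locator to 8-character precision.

RC62ct98

Add 180° to longitude and 90° to latitude: 352.24515, 22.82764.
Field: 352.24515/20 → 17 → R, 22.82764/10 → 2 → C; chars RC.
Square: 12.24515/2 → 6, 2.82764/1 → 2; chars 62.
Subsquare: 0.24515/0.0833333 → 2 → c, 0.82764/0.0416667 → 19 → t; chars ct.
Extended square: 0.07848/0.00833333 → 9, 0.03597/0.00416667 → 8; chars 98.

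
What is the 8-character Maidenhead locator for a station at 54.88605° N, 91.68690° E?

NO54uv22

Add 180° to longitude and 90° to latitude: 271.68690, 144.88605.
Field: lon ⌊271.68690/20⌋ = 13 → N; lat ⌊144.88605/10⌋ = 14 → O.
Square: lon ⌊11.68690/2⌋ = 5; lat ⌊4.88605/1⌋ = 4.
Subsquare: lon ⌊1.68690/0.0833333⌋ = 20 → u; lat ⌊0.88605/0.0416667⌋ = 21 → v.
Extended square: lon ⌊0.02023/0.00833333⌋ = 2; lat ⌊0.01105/0.00416667⌋ = 2.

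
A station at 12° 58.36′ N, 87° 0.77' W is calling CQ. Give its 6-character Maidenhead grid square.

EK62lx

Shift to the Maidenhead origin (180°W, 90°S): lon 92.9872, lat 102.9727.
Field: lon ⌊92.9872/20⌋ = 4 → E; lat ⌊102.9727/10⌋ = 10 → K.
Square: lon ⌊12.9872/2⌋ = 6; lat ⌊2.9727/1⌋ = 2.
Subsquare: lon ⌊0.9872/0.0833333⌋ = 11 → l; lat ⌊0.9727/0.0416667⌋ = 23 → x.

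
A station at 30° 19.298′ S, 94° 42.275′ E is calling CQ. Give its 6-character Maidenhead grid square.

NF79iq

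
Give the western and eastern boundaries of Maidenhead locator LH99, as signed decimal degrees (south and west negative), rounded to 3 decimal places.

58.000, 60.000

Field L=11, H=7: +11·20° lon, +7·10° lat → SW at lon 40°, lat -20°.
Square 9, 9: +9·2° lon, +9·1° lat → SW at lon 58°, lat -11°.
Cell spans 2° lon × 1° lat.
west 58.000, east 60.000.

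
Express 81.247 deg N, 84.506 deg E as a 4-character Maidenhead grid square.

Add 180° to longitude and 90° to latitude: 264.51, 171.25.
Field: 264.51/20 → 13 → N, 171.25/10 → 17 → R; chars NR.
Square: 4.51/2 → 2, 1.25/1 → 1; chars 21.

NR21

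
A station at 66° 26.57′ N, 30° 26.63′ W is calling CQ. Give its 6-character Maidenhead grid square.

HP46sk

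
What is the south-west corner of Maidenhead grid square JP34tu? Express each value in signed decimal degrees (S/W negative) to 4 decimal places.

64.8333, 7.5833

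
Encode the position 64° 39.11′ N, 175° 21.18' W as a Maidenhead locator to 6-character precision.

AP24hp

Offset from 180°W / 90°S: lon 4.6470°, lat 154.6518°.
Field (20°×10°, letters A–R): lon ⌊4.6470/20⌋ = 0 → A; lat ⌊154.6518/10⌋ = 15 → P.
Square (2°×1°, digits 0–9): lon ⌊4.6470/2⌋ = 2; lat ⌊4.6518/1⌋ = 4.
Subsquare (5′×2.5′, letters a–x): lon ⌊0.6470/0.0833333⌋ = 7 → h; lat ⌊0.6518/0.0416667⌋ = 15 → p.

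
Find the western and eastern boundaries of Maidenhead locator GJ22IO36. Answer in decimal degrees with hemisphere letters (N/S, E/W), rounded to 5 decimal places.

Field G=6, J=9: +6·20° lon, +9·10° lat → SW at lon -60°, lat 0°.
Square 2, 2: +2·2° lon, +2·1° lat → SW at lon -56°, lat 2°.
Subsquare i=8, o=14: +8·0.0833333° lon, +14·0.0416667° lat → SW at lon -55.3333°, lat 2.58333°.
Extended square 3, 6: +3·0.00833333° lon, +6·0.00416667° lat → SW at lon -55.3083°, lat 2.60833°.
Cell spans 0.00833333° lon × 0.00416667° lat.
west 55.30833° W, east 55.30000° W.

55.30833° W, 55.30000° W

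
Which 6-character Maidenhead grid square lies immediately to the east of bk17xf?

BK27af

Longitude subsquare x = 23; +1 → 24, wraps to 0 = a, carry into square.
Longitude square 1; +1 → 2.
The latitude characters are unchanged.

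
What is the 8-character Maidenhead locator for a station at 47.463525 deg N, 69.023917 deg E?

MN47ml21

Offset from 180°W / 90°S: lon 249.02392°, lat 137.46353°.
Field (20°×10°, letters A–R): 249.02392/20 → 12 → M, 137.46353/10 → 13 → N; chars MN.
Square (2°×1°, digits 0–9): 9.02392/2 → 4, 7.46353/1 → 7; chars 47.
Subsquare (5′×2.5′, letters a–x): 1.02392/0.0833333 → 12 → m, 0.46353/0.0416667 → 11 → l; chars ml.
Extended square (30″×15″, digits 0–9): 0.02392/0.00833333 → 2, 0.00519/0.00416667 → 1; chars 21.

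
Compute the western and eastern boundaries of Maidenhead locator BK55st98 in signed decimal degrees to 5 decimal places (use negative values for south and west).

-148.42500, -148.41667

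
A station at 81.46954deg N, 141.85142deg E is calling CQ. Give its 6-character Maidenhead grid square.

QR01wl

Offset from 180°W / 90°S: lon 321.8514°, lat 171.4695°.
Field (20°×10°, letters A–R): 321.8514/20 → 16 → Q, 171.4695/10 → 17 → R; chars QR.
Square (2°×1°, digits 0–9): 1.8514/2 → 0, 1.4695/1 → 1; chars 01.
Subsquare (5′×2.5′, letters a–x): 1.8514/0.0833333 → 22 → w, 0.4695/0.0416667 → 11 → l; chars wl.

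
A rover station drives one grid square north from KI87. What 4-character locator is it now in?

KI88

Latitude square 7; +1 → 8.
The longitude characters are unchanged.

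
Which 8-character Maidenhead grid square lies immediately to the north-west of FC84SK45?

FC84sk36

Longitude extended square 4; −1 → 3.
Latitude extended square 5; +1 → 6.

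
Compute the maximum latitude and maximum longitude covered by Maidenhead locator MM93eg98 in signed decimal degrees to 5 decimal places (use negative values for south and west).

Field M=12, M=12: +12·20° lon, +12·10° lat → SW at lon 60°, lat 30°.
Square 9, 3: +9·2° lon, +3·1° lat → SW at lon 78°, lat 33°.
Subsquare e=4, g=6: +4·0.0833333° lon, +6·0.0416667° lat → SW at lon 78.3333°, lat 33.25°.
Extended square 9, 8: +9·0.00833333° lon, +8·0.00416667° lat → SW at lon 78.4083°, lat 33.2833°.
Cell spans 0.00833333° lon × 0.00416667° lat. NE corner is SW corner plus one full cell.
latitude 33.28750, longitude 78.41667.

33.28750, 78.41667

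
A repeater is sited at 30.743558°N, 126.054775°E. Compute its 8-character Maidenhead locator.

Offset from 180°W / 90°S: lon 306.05478°, lat 120.74356°.
Field: lon ⌊306.05478/20⌋ = 15 → P; lat ⌊120.74356/10⌋ = 12 → M.
Square: lon ⌊6.05478/2⌋ = 3; lat ⌊0.74356/1⌋ = 0.
Subsquare: lon ⌊0.05478/0.0833333⌋ = 0 → a; lat ⌊0.74356/0.0416667⌋ = 17 → r.
Extended square: lon ⌊0.05478/0.00833333⌋ = 6; lat ⌊0.03522/0.00416667⌋ = 8.

PM30ar68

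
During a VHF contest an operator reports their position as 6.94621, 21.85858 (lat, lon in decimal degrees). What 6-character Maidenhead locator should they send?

KJ06ww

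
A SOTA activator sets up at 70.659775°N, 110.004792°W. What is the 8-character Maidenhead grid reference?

DQ40xp98

Shift to the Maidenhead origin (180°W, 90°S): lon 69.99521, lat 160.65977.
Field: lon ⌊69.99521/20⌋ = 3 → D; lat ⌊160.65977/10⌋ = 16 → Q.
Square: lon ⌊9.99521/2⌋ = 4; lat ⌊0.65977/1⌋ = 0.
Subsquare: lon ⌊1.99521/0.0833333⌋ = 23 → x; lat ⌊0.65977/0.0416667⌋ = 15 → p.
Extended square: lon ⌊0.07854/0.00833333⌋ = 9; lat ⌊0.03477/0.00416667⌋ = 8.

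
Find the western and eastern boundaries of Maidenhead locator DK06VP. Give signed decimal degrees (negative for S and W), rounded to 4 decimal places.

-118.2500, -118.1667

Field D=3, K=10: +3·20° lon, +10·10° lat → SW at lon -120°, lat 10°.
Square 0, 6: +0·2° lon, +6·1° lat → SW at lon -120°, lat 16°.
Subsquare v=21, p=15: +21·0.0833333° lon, +15·0.0416667° lat → SW at lon -118.25°, lat 16.625°.
Cell spans 0.0833333° lon × 0.0416667° lat.
west -118.2500, east -118.1667.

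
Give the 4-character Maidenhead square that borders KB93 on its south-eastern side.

Longitude square 9; +1 → 10, wraps to 0, carry into field.
Longitude field K = 10; +1 → 11 = L.
Latitude square 3; −1 → 2.

LB02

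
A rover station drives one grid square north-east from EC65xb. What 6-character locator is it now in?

Longitude subsquare x = 23; +1 → 24, wraps to 0 = a, carry into square.
Longitude square 6; +1 → 7.
Latitude subsquare b = 1; +1 → 2 = c.

EC75ac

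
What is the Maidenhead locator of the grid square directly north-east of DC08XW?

DC18ax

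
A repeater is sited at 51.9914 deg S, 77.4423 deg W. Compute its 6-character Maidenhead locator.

FD18ga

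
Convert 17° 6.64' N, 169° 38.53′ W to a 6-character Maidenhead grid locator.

Add 180° to longitude and 90° to latitude: 10.3578, 107.1107.
Field: lon ⌊10.3578/20⌋ = 0 → A; lat ⌊107.1107/10⌋ = 10 → K.
Square: lon ⌊10.3578/2⌋ = 5; lat ⌊7.1107/1⌋ = 7.
Subsquare: lon ⌊0.3578/0.0833333⌋ = 4 → e; lat ⌊0.1107/0.0416667⌋ = 2 → c.

AK57ec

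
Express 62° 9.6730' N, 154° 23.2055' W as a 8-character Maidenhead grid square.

Add 180° to longitude and 90° to latitude: 25.61324, 152.16122.
Field: lon ⌊25.61324/20⌋ = 1 → B; lat ⌊152.16122/10⌋ = 15 → P.
Square: lon ⌊5.61324/2⌋ = 2; lat ⌊2.16122/1⌋ = 2.
Subsquare: lon ⌊1.61324/0.0833333⌋ = 19 → t; lat ⌊0.16122/0.0416667⌋ = 3 → d.
Extended square: lon ⌊0.02991/0.00833333⌋ = 3; lat ⌊0.03622/0.00416667⌋ = 8.

BP22td38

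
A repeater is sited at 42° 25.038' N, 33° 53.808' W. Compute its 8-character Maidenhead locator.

HN32bk20

Shift to the Maidenhead origin (180°W, 90°S): lon 146.10320, lat 132.41730.
Field (20°×10°, letters A–R): lon ⌊146.10320/20⌋ = 7 → H; lat ⌊132.41730/10⌋ = 13 → N.
Square (2°×1°, digits 0–9): lon ⌊6.10320/2⌋ = 3; lat ⌊2.41730/1⌋ = 2.
Subsquare (5′×2.5′, letters a–x): lon ⌊0.10320/0.0833333⌋ = 1 → b; lat ⌊0.41730/0.0416667⌋ = 10 → k.
Extended square (30″×15″, digits 0–9): lon ⌊0.01987/0.00833333⌋ = 2; lat ⌊0.00063/0.00416667⌋ = 0.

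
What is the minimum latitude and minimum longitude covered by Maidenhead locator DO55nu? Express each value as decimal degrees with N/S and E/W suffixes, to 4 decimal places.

55.8333° N, 108.9167° W

Field D=3, O=14: +3·20° lon, +14·10° lat → SW at lon -120°, lat 50°.
Square 5, 5: +5·2° lon, +5·1° lat → SW at lon -110°, lat 55°.
Subsquare n=13, u=20: +13·0.0833333° lon, +20·0.0416667° lat → SW at lon -108.917°, lat 55.8333°.
latitude 55.8333° N, longitude 108.9167° W.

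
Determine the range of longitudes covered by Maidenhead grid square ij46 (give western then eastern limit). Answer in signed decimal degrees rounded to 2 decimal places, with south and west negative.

-12.00, -10.00

Field I=8, J=9: +8·20° lon, +9·10° lat → SW at lon -20°, lat 0°.
Square 4, 6: +4·2° lon, +6·1° lat → SW at lon -12°, lat 6°.
Cell spans 2° lon × 1° lat.
west -12.00, east -10.00.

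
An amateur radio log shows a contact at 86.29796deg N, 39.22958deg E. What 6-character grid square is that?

KR96oh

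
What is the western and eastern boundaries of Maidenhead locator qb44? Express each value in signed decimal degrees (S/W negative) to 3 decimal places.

148.000, 150.000

Field Q=16, B=1: +16·20° lon, +1·10° lat → SW at lon 140°, lat -80°.
Square 4, 4: +4·2° lon, +4·1° lat → SW at lon 148°, lat -76°.
Cell spans 2° lon × 1° lat.
west 148.000, east 150.000.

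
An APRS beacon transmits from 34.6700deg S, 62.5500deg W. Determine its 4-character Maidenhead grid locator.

Add 180° to longitude and 90° to latitude: 117.45, 55.33.
Field: lon ⌊117.45/20⌋ = 5 → F; lat ⌊55.33/10⌋ = 5 → F.
Square: lon ⌊17.45/2⌋ = 8; lat ⌊5.33/1⌋ = 5.

FF85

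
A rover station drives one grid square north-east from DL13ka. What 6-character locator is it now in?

DL13lb

Longitude subsquare k = 10; +1 → 11 = l.
Latitude subsquare a = 0; +1 → 1 = b.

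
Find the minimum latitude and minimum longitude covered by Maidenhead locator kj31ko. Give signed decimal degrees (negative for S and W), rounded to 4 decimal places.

Field K=10, J=9: +10·20° lon, +9·10° lat → SW at lon 20°, lat 0°.
Square 3, 1: +3·2° lon, +1·1° lat → SW at lon 26°, lat 1°.
Subsquare k=10, o=14: +10·0.0833333° lon, +14·0.0416667° lat → SW at lon 26.8333°, lat 1.58333°.
latitude 1.5833, longitude 26.8333.

1.5833, 26.8333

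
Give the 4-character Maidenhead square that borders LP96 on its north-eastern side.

MP07

Longitude square 9; +1 → 10, wraps to 0, carry into field.
Longitude field L = 11; +1 → 12 = M.
Latitude square 6; +1 → 7.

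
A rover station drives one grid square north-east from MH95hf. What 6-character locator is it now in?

Longitude subsquare h = 7; +1 → 8 = i.
Latitude subsquare f = 5; +1 → 6 = g.

MH95ig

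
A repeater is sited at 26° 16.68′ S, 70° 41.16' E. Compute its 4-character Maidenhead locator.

MG53

Shift to the Maidenhead origin (180°W, 90°S): lon 250.69, lat 63.72.
Field: 250.69/20 → 12 → M, 63.72/10 → 6 → G; chars MG.
Square: 10.69/2 → 5, 3.72/1 → 3; chars 53.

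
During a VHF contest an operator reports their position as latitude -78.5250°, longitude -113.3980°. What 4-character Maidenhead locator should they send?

Offset from 180°W / 90°S: lon 66.60°, lat 11.47°.
Field: 66.60/20 → 3 → D, 11.47/10 → 1 → B; chars DB.
Square: 6.60/2 → 3, 1.47/1 → 1; chars 31.

DB31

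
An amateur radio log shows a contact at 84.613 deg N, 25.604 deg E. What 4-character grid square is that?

KR24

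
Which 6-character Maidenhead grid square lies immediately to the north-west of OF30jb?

Longitude subsquare j = 9; −1 → 8 = i.
Latitude subsquare b = 1; +1 → 2 = c.

OF30ic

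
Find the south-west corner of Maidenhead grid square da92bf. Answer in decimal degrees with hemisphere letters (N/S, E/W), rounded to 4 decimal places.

87.7917° S, 101.9167° W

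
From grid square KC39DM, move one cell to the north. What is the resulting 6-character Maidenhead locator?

Latitude subsquare m = 12; +1 → 13 = n.
The longitude characters are unchanged.

KC39dn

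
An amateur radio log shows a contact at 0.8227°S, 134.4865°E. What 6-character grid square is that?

Offset from 180°W / 90°S: lon 314.4865°, lat 89.1773°.
Field (20°×10°, letters A–R): lon ⌊314.4865/20⌋ = 15 → P; lat ⌊89.1773/10⌋ = 8 → I.
Square (2°×1°, digits 0–9): lon ⌊14.4865/2⌋ = 7; lat ⌊9.1773/1⌋ = 9.
Subsquare (5′×2.5′, letters a–x): lon ⌊0.4865/0.0833333⌋ = 5 → f; lat ⌊0.1773/0.0416667⌋ = 4 → e.

PI79fe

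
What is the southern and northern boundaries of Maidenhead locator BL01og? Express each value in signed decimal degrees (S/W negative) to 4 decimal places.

21.2500, 21.2917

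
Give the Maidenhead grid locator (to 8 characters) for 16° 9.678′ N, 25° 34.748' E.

KK26sd98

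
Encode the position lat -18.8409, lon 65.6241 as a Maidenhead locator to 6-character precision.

Offset from 180°W / 90°S: lon 245.6241°, lat 71.1591°.
Field: lon ⌊245.6241/20⌋ = 12 → M; lat ⌊71.1591/10⌋ = 7 → H.
Square: lon ⌊5.6241/2⌋ = 2; lat ⌊1.1591/1⌋ = 1.
Subsquare: lon ⌊1.6241/0.0833333⌋ = 19 → t; lat ⌊0.1591/0.0416667⌋ = 3 → d.

MH21td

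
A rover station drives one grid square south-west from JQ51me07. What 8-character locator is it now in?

JQ51le96

Longitude extended square 0; −1 → -1, wraps to 9, carry into subsquare.
Longitude subsquare m = 12; −1 → 11 = l.
Latitude extended square 7; −1 → 6.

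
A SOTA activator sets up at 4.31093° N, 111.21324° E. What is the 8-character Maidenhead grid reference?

OJ54oh54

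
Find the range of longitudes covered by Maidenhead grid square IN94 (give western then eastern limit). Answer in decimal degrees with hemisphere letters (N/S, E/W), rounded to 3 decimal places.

Field I=8, N=13: +8·20° lon, +13·10° lat → SW at lon -20°, lat 40°.
Square 9, 4: +9·2° lon, +4·1° lat → SW at lon -2°, lat 44°.
Cell spans 2° lon × 1° lat.
west 2.000° W, east 0.000° E.

2.000° W, 0.000° E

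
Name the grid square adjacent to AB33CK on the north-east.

AB33dl

Longitude subsquare c = 2; +1 → 3 = d.
Latitude subsquare k = 10; +1 → 11 = l.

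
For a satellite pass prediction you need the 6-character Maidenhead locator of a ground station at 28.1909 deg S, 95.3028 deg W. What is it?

Shift to the Maidenhead origin (180°W, 90°S): lon 84.6972, lat 61.8091.
Field: 84.6972/20 → 4 → E, 61.8091/10 → 6 → G; chars EG.
Square: 4.6972/2 → 2, 1.8091/1 → 1; chars 21.
Subsquare: 0.6972/0.0833333 → 8 → i, 0.8091/0.0416667 → 19 → t; chars it.

EG21it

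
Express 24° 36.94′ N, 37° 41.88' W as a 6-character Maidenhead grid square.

HL14do

Offset from 180°W / 90°S: lon 142.3020°, lat 114.6157°.
Field (20°×10°, letters A–R): lon ⌊142.3020/20⌋ = 7 → H; lat ⌊114.6157/10⌋ = 11 → L.
Square (2°×1°, digits 0–9): lon ⌊2.3020/2⌋ = 1; lat ⌊4.6157/1⌋ = 4.
Subsquare (5′×2.5′, letters a–x): lon ⌊0.3020/0.0833333⌋ = 3 → d; lat ⌊0.6157/0.0416667⌋ = 14 → o.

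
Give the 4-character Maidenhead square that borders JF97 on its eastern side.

KF07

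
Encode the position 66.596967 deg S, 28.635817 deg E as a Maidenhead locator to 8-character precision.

KC43hj66

Add 180° to longitude and 90° to latitude: 208.63582, 23.40303.
Field: 208.63582/20 → 10 → K, 23.40303/10 → 2 → C; chars KC.
Square: 8.63582/2 → 4, 3.40303/1 → 3; chars 43.
Subsquare: 0.63582/0.0833333 → 7 → h, 0.40303/0.0416667 → 9 → j; chars hj.
Extended square: 0.05248/0.00833333 → 6, 0.02803/0.00416667 → 6; chars 66.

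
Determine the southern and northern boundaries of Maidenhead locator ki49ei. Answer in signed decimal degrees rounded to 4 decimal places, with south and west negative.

-0.6667, -0.6250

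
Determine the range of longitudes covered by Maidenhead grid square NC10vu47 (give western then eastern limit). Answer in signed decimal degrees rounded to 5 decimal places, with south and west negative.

83.78333, 83.79167

Field N=13, C=2: +13·20° lon, +2·10° lat → SW at lon 80°, lat -70°.
Square 1, 0: +1·2° lon, +0·1° lat → SW at lon 82°, lat -70°.
Subsquare v=21, u=20: +21·0.0833333° lon, +20·0.0416667° lat → SW at lon 83.75°, lat -69.1667°.
Extended square 4, 7: +4·0.00833333° lon, +7·0.00416667° lat → SW at lon 83.7833°, lat -69.1375°.
Cell spans 0.00833333° lon × 0.00416667° lat.
west 83.78333, east 83.79167.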